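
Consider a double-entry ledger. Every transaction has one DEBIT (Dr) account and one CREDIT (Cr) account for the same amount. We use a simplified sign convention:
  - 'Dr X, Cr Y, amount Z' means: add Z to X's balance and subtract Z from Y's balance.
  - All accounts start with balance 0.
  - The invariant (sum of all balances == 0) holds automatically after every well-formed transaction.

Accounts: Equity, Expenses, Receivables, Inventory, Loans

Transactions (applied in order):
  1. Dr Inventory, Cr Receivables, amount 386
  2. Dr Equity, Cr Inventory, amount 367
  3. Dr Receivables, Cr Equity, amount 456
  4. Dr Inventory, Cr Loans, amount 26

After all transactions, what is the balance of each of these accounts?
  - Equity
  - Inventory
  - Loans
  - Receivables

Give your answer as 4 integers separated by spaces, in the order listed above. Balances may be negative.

Answer: -89 45 -26 70

Derivation:
After txn 1 (Dr Inventory, Cr Receivables, amount 386): Inventory=386 Receivables=-386
After txn 2 (Dr Equity, Cr Inventory, amount 367): Equity=367 Inventory=19 Receivables=-386
After txn 3 (Dr Receivables, Cr Equity, amount 456): Equity=-89 Inventory=19 Receivables=70
After txn 4 (Dr Inventory, Cr Loans, amount 26): Equity=-89 Inventory=45 Loans=-26 Receivables=70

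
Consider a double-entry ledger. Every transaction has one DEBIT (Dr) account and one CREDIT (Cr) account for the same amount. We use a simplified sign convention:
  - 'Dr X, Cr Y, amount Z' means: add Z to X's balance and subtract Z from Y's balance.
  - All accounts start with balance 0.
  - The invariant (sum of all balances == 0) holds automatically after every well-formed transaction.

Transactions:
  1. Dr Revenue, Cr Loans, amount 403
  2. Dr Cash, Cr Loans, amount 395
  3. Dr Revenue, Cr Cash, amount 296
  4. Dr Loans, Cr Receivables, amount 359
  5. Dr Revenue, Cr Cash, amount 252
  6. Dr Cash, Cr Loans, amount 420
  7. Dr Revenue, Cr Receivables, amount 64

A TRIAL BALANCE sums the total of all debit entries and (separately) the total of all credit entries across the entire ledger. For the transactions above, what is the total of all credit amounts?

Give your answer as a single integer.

Txn 1: credit+=403
Txn 2: credit+=395
Txn 3: credit+=296
Txn 4: credit+=359
Txn 5: credit+=252
Txn 6: credit+=420
Txn 7: credit+=64
Total credits = 2189

Answer: 2189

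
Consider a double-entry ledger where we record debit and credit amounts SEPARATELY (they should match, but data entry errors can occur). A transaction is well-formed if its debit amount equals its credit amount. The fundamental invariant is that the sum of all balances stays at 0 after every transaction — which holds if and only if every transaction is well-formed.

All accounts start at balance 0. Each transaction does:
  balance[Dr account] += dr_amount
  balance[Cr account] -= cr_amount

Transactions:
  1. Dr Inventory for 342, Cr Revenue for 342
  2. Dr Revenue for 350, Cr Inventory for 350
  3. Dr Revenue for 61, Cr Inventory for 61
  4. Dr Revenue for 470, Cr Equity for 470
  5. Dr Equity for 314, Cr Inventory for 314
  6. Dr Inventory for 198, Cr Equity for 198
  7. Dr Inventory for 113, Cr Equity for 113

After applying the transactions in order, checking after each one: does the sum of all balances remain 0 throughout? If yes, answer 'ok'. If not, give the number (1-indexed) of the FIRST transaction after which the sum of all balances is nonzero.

Answer: ok

Derivation:
After txn 1: dr=342 cr=342 sum_balances=0
After txn 2: dr=350 cr=350 sum_balances=0
After txn 3: dr=61 cr=61 sum_balances=0
After txn 4: dr=470 cr=470 sum_balances=0
After txn 5: dr=314 cr=314 sum_balances=0
After txn 6: dr=198 cr=198 sum_balances=0
After txn 7: dr=113 cr=113 sum_balances=0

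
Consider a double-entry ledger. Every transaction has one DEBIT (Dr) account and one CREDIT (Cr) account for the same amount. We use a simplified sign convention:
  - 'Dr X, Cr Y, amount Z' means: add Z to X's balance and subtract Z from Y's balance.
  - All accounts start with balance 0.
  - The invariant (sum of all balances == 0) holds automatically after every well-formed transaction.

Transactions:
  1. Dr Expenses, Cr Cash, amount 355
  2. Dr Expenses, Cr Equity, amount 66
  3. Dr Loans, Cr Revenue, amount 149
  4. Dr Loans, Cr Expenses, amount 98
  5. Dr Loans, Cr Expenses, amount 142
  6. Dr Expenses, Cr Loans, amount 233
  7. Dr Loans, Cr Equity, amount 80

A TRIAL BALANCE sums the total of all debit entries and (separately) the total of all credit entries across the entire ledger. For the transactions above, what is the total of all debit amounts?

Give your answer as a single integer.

Answer: 1123

Derivation:
Txn 1: debit+=355
Txn 2: debit+=66
Txn 3: debit+=149
Txn 4: debit+=98
Txn 5: debit+=142
Txn 6: debit+=233
Txn 7: debit+=80
Total debits = 1123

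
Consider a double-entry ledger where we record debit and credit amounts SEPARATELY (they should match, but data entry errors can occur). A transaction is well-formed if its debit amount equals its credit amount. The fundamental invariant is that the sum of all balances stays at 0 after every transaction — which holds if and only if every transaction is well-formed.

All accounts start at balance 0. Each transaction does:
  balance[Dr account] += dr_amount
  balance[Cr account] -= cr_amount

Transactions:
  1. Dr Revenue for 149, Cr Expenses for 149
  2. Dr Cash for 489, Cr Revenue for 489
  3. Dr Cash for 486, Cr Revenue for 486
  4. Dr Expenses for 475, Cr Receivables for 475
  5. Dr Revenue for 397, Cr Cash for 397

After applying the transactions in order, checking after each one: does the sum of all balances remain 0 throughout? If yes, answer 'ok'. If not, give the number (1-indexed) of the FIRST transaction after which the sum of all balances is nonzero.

Answer: ok

Derivation:
After txn 1: dr=149 cr=149 sum_balances=0
After txn 2: dr=489 cr=489 sum_balances=0
After txn 3: dr=486 cr=486 sum_balances=0
After txn 4: dr=475 cr=475 sum_balances=0
After txn 5: dr=397 cr=397 sum_balances=0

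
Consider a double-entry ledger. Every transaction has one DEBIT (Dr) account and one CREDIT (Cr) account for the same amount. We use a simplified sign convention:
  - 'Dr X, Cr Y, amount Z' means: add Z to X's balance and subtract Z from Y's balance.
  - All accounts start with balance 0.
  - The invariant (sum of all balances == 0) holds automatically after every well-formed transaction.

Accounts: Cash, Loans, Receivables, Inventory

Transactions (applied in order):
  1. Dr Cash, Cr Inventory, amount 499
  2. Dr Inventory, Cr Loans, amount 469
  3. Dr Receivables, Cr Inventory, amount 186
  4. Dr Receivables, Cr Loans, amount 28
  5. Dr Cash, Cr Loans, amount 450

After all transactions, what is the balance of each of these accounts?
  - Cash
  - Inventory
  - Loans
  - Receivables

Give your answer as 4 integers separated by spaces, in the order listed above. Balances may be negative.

Answer: 949 -216 -947 214

Derivation:
After txn 1 (Dr Cash, Cr Inventory, amount 499): Cash=499 Inventory=-499
After txn 2 (Dr Inventory, Cr Loans, amount 469): Cash=499 Inventory=-30 Loans=-469
After txn 3 (Dr Receivables, Cr Inventory, amount 186): Cash=499 Inventory=-216 Loans=-469 Receivables=186
After txn 4 (Dr Receivables, Cr Loans, amount 28): Cash=499 Inventory=-216 Loans=-497 Receivables=214
After txn 5 (Dr Cash, Cr Loans, amount 450): Cash=949 Inventory=-216 Loans=-947 Receivables=214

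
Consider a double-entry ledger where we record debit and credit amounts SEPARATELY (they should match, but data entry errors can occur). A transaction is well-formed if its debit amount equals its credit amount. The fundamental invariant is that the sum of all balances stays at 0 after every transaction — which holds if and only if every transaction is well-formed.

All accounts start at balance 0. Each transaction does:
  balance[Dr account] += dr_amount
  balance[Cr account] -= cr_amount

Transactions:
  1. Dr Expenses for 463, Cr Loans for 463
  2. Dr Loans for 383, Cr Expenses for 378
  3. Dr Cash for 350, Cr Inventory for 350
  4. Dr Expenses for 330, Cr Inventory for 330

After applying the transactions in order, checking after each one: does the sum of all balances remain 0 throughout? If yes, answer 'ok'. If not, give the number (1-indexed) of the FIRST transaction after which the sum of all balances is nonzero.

Answer: 2

Derivation:
After txn 1: dr=463 cr=463 sum_balances=0
After txn 2: dr=383 cr=378 sum_balances=5
After txn 3: dr=350 cr=350 sum_balances=5
After txn 4: dr=330 cr=330 sum_balances=5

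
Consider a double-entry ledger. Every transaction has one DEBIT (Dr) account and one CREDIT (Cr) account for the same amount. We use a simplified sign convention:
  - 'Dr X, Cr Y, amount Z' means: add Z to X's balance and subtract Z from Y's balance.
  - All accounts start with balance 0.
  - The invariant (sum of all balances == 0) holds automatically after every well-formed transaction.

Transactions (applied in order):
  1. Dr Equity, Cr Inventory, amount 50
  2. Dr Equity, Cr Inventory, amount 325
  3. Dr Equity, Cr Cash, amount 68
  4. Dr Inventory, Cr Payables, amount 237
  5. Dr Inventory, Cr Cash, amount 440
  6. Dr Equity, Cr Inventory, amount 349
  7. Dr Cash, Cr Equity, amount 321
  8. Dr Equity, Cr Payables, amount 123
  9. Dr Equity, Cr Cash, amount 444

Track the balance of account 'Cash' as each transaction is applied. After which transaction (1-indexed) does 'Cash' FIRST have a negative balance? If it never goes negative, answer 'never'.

After txn 1: Cash=0
After txn 2: Cash=0
After txn 3: Cash=-68

Answer: 3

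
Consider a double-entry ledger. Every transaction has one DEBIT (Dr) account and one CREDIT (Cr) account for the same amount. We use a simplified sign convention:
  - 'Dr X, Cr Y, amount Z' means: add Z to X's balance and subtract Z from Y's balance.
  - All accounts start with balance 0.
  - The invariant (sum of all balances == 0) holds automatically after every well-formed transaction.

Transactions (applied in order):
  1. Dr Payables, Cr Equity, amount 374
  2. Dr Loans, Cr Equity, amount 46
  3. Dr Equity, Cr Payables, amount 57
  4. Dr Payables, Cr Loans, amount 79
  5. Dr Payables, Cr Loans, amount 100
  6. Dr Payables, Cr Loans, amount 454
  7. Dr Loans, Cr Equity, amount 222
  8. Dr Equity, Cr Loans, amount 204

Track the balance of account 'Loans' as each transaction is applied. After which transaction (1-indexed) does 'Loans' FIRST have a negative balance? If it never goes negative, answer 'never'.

Answer: 4

Derivation:
After txn 1: Loans=0
After txn 2: Loans=46
After txn 3: Loans=46
After txn 4: Loans=-33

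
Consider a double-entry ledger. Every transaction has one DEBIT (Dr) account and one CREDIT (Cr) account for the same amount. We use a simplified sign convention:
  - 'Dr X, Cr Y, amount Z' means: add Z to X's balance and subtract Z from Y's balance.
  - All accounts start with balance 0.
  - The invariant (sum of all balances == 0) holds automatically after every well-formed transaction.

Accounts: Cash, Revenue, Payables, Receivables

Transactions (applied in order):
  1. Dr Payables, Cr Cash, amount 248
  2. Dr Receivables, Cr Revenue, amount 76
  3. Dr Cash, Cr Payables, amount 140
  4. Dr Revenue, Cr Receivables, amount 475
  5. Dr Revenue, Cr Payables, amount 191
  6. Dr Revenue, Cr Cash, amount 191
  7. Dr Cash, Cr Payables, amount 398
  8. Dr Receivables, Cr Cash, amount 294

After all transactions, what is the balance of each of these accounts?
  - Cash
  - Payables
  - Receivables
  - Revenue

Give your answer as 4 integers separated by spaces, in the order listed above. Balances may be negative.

Answer: -195 -481 -105 781

Derivation:
After txn 1 (Dr Payables, Cr Cash, amount 248): Cash=-248 Payables=248
After txn 2 (Dr Receivables, Cr Revenue, amount 76): Cash=-248 Payables=248 Receivables=76 Revenue=-76
After txn 3 (Dr Cash, Cr Payables, amount 140): Cash=-108 Payables=108 Receivables=76 Revenue=-76
After txn 4 (Dr Revenue, Cr Receivables, amount 475): Cash=-108 Payables=108 Receivables=-399 Revenue=399
After txn 5 (Dr Revenue, Cr Payables, amount 191): Cash=-108 Payables=-83 Receivables=-399 Revenue=590
After txn 6 (Dr Revenue, Cr Cash, amount 191): Cash=-299 Payables=-83 Receivables=-399 Revenue=781
After txn 7 (Dr Cash, Cr Payables, amount 398): Cash=99 Payables=-481 Receivables=-399 Revenue=781
After txn 8 (Dr Receivables, Cr Cash, amount 294): Cash=-195 Payables=-481 Receivables=-105 Revenue=781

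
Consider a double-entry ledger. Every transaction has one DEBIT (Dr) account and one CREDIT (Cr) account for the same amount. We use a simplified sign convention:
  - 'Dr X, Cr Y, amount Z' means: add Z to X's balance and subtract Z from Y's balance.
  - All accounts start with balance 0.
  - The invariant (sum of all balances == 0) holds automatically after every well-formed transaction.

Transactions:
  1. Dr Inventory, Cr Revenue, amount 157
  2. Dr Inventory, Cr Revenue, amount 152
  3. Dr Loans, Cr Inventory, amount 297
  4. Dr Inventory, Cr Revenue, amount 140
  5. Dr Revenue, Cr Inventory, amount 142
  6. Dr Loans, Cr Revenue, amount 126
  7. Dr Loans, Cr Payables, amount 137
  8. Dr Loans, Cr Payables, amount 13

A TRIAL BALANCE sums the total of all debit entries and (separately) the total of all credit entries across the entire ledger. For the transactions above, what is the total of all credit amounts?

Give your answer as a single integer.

Answer: 1164

Derivation:
Txn 1: credit+=157
Txn 2: credit+=152
Txn 3: credit+=297
Txn 4: credit+=140
Txn 5: credit+=142
Txn 6: credit+=126
Txn 7: credit+=137
Txn 8: credit+=13
Total credits = 1164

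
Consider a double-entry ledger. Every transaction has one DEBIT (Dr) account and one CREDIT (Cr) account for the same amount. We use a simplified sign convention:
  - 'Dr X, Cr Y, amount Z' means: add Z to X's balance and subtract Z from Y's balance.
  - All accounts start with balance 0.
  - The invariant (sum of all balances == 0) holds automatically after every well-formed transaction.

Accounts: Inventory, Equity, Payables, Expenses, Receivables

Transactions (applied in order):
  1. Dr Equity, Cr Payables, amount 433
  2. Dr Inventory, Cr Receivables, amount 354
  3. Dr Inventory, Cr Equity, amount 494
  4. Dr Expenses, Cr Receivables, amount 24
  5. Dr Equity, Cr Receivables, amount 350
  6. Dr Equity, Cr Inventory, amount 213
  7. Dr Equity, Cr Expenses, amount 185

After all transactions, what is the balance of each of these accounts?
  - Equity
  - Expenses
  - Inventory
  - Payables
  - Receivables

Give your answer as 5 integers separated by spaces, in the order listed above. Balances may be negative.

Answer: 687 -161 635 -433 -728

Derivation:
After txn 1 (Dr Equity, Cr Payables, amount 433): Equity=433 Payables=-433
After txn 2 (Dr Inventory, Cr Receivables, amount 354): Equity=433 Inventory=354 Payables=-433 Receivables=-354
After txn 3 (Dr Inventory, Cr Equity, amount 494): Equity=-61 Inventory=848 Payables=-433 Receivables=-354
After txn 4 (Dr Expenses, Cr Receivables, amount 24): Equity=-61 Expenses=24 Inventory=848 Payables=-433 Receivables=-378
After txn 5 (Dr Equity, Cr Receivables, amount 350): Equity=289 Expenses=24 Inventory=848 Payables=-433 Receivables=-728
After txn 6 (Dr Equity, Cr Inventory, amount 213): Equity=502 Expenses=24 Inventory=635 Payables=-433 Receivables=-728
After txn 7 (Dr Equity, Cr Expenses, amount 185): Equity=687 Expenses=-161 Inventory=635 Payables=-433 Receivables=-728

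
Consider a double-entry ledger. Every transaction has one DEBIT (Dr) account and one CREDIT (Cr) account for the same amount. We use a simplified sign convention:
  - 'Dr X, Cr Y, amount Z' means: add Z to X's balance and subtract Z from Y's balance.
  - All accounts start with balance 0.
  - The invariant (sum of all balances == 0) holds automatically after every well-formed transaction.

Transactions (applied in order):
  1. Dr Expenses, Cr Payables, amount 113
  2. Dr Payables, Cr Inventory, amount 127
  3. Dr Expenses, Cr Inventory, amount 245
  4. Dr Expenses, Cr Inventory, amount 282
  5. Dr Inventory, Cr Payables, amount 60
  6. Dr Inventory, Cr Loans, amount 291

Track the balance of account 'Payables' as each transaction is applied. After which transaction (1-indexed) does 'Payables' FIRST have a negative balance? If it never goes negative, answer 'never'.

After txn 1: Payables=-113

Answer: 1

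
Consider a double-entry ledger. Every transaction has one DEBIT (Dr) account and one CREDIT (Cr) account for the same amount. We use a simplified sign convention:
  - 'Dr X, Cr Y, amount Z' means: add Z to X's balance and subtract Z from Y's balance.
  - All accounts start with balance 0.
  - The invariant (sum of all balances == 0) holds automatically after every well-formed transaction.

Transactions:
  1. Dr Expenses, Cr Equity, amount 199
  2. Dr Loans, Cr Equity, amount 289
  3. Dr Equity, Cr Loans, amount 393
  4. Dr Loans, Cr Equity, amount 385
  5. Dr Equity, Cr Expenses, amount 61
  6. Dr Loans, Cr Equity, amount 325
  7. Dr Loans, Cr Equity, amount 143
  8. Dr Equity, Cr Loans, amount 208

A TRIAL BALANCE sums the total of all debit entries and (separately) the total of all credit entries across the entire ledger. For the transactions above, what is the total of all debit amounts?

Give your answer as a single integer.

Txn 1: debit+=199
Txn 2: debit+=289
Txn 3: debit+=393
Txn 4: debit+=385
Txn 5: debit+=61
Txn 6: debit+=325
Txn 7: debit+=143
Txn 8: debit+=208
Total debits = 2003

Answer: 2003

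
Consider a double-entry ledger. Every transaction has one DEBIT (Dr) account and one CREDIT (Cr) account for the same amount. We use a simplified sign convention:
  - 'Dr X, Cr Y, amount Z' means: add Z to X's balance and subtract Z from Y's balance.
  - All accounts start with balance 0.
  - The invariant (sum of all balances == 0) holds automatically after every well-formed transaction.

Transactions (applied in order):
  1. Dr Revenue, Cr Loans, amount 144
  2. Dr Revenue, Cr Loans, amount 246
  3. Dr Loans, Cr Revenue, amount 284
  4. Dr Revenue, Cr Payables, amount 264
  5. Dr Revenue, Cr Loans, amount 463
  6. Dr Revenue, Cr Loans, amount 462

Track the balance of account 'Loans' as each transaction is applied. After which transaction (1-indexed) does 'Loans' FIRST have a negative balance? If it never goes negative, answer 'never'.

After txn 1: Loans=-144

Answer: 1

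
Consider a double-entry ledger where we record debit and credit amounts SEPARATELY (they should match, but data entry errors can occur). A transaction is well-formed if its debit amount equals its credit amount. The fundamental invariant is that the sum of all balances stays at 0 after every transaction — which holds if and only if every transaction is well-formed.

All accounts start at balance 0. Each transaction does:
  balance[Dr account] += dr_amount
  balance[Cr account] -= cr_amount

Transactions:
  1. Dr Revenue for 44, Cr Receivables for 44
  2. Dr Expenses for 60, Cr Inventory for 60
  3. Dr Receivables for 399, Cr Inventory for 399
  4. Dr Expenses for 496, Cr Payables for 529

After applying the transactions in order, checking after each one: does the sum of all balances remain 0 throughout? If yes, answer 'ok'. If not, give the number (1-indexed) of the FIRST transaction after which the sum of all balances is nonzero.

After txn 1: dr=44 cr=44 sum_balances=0
After txn 2: dr=60 cr=60 sum_balances=0
After txn 3: dr=399 cr=399 sum_balances=0
After txn 4: dr=496 cr=529 sum_balances=-33

Answer: 4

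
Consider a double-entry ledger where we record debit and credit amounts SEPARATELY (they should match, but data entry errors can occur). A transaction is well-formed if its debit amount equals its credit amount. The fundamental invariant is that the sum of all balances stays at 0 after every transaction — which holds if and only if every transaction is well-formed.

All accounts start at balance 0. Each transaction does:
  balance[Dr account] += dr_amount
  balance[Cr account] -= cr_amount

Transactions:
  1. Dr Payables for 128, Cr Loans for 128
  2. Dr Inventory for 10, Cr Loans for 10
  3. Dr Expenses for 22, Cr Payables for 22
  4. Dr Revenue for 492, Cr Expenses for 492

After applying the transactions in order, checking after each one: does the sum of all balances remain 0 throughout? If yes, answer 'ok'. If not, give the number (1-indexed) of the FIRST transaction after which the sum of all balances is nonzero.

Answer: ok

Derivation:
After txn 1: dr=128 cr=128 sum_balances=0
After txn 2: dr=10 cr=10 sum_balances=0
After txn 3: dr=22 cr=22 sum_balances=0
After txn 4: dr=492 cr=492 sum_balances=0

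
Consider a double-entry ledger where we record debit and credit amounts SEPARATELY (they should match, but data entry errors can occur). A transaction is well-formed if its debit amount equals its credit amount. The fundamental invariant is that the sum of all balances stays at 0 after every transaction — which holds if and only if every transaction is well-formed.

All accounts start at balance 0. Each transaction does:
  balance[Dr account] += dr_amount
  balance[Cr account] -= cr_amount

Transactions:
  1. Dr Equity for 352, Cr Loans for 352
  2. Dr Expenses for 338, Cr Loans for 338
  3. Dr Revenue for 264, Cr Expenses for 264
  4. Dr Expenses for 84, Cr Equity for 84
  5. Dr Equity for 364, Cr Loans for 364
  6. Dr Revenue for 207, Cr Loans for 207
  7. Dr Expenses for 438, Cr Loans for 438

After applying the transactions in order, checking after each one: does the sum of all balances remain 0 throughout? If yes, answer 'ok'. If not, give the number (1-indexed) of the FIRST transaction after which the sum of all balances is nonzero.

After txn 1: dr=352 cr=352 sum_balances=0
After txn 2: dr=338 cr=338 sum_balances=0
After txn 3: dr=264 cr=264 sum_balances=0
After txn 4: dr=84 cr=84 sum_balances=0
After txn 5: dr=364 cr=364 sum_balances=0
After txn 6: dr=207 cr=207 sum_balances=0
After txn 7: dr=438 cr=438 sum_balances=0

Answer: ok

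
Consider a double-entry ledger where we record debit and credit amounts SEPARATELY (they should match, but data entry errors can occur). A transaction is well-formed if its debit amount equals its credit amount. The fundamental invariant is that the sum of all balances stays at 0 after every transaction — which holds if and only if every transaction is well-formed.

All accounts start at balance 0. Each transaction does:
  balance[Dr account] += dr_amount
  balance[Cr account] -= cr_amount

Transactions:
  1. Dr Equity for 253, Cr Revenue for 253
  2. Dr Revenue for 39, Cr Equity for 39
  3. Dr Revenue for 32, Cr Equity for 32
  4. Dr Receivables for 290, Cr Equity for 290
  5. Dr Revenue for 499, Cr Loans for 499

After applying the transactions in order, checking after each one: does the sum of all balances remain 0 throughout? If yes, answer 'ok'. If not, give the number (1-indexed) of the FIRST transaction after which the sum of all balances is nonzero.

Answer: ok

Derivation:
After txn 1: dr=253 cr=253 sum_balances=0
After txn 2: dr=39 cr=39 sum_balances=0
After txn 3: dr=32 cr=32 sum_balances=0
After txn 4: dr=290 cr=290 sum_balances=0
After txn 5: dr=499 cr=499 sum_balances=0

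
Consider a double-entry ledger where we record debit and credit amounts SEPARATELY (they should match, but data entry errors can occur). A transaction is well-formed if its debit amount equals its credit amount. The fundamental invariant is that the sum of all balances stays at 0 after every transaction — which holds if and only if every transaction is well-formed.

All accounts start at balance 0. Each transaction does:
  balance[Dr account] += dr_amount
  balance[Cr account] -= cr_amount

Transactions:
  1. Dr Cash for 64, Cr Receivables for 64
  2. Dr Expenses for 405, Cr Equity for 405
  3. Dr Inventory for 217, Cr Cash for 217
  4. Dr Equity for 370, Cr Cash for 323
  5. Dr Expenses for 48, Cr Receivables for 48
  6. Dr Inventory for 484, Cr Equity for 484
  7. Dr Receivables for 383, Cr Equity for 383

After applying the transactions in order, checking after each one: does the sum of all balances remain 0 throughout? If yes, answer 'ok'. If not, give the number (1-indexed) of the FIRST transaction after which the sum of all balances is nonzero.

Answer: 4

Derivation:
After txn 1: dr=64 cr=64 sum_balances=0
After txn 2: dr=405 cr=405 sum_balances=0
After txn 3: dr=217 cr=217 sum_balances=0
After txn 4: dr=370 cr=323 sum_balances=47
After txn 5: dr=48 cr=48 sum_balances=47
After txn 6: dr=484 cr=484 sum_balances=47
After txn 7: dr=383 cr=383 sum_balances=47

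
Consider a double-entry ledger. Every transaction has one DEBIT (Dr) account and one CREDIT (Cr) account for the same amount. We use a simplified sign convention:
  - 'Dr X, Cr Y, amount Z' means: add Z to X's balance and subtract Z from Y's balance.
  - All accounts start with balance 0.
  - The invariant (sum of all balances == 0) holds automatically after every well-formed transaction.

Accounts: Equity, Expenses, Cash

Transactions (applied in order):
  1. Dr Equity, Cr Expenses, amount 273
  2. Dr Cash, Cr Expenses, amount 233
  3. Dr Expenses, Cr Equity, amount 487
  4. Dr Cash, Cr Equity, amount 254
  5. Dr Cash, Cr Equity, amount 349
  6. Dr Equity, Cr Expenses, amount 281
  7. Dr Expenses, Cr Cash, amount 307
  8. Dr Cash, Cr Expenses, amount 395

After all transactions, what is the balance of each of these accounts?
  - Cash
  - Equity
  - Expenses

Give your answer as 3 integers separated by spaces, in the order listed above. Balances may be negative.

Answer: 924 -536 -388

Derivation:
After txn 1 (Dr Equity, Cr Expenses, amount 273): Equity=273 Expenses=-273
After txn 2 (Dr Cash, Cr Expenses, amount 233): Cash=233 Equity=273 Expenses=-506
After txn 3 (Dr Expenses, Cr Equity, amount 487): Cash=233 Equity=-214 Expenses=-19
After txn 4 (Dr Cash, Cr Equity, amount 254): Cash=487 Equity=-468 Expenses=-19
After txn 5 (Dr Cash, Cr Equity, amount 349): Cash=836 Equity=-817 Expenses=-19
After txn 6 (Dr Equity, Cr Expenses, amount 281): Cash=836 Equity=-536 Expenses=-300
After txn 7 (Dr Expenses, Cr Cash, amount 307): Cash=529 Equity=-536 Expenses=7
After txn 8 (Dr Cash, Cr Expenses, amount 395): Cash=924 Equity=-536 Expenses=-388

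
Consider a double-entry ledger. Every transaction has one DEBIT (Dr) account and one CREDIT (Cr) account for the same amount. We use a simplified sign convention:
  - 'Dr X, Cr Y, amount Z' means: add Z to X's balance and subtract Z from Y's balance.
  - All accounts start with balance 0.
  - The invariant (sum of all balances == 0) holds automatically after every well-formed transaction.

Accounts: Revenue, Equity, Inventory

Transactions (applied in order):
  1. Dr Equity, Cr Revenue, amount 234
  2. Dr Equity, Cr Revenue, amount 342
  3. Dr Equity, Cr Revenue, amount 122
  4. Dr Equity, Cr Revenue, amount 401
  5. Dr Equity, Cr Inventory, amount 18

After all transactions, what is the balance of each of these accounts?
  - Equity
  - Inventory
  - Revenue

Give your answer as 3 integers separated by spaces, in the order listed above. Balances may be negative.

After txn 1 (Dr Equity, Cr Revenue, amount 234): Equity=234 Revenue=-234
After txn 2 (Dr Equity, Cr Revenue, amount 342): Equity=576 Revenue=-576
After txn 3 (Dr Equity, Cr Revenue, amount 122): Equity=698 Revenue=-698
After txn 4 (Dr Equity, Cr Revenue, amount 401): Equity=1099 Revenue=-1099
After txn 5 (Dr Equity, Cr Inventory, amount 18): Equity=1117 Inventory=-18 Revenue=-1099

Answer: 1117 -18 -1099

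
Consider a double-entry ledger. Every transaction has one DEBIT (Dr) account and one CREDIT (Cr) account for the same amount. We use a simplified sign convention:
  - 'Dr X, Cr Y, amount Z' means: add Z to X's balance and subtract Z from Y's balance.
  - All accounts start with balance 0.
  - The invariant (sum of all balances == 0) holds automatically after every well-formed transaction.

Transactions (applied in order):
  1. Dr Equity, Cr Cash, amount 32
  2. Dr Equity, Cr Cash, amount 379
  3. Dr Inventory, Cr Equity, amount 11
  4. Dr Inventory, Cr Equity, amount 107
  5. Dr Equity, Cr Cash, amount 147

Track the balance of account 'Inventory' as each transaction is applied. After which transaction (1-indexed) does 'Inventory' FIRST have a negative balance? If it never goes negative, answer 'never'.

After txn 1: Inventory=0
After txn 2: Inventory=0
After txn 3: Inventory=11
After txn 4: Inventory=118
After txn 5: Inventory=118

Answer: never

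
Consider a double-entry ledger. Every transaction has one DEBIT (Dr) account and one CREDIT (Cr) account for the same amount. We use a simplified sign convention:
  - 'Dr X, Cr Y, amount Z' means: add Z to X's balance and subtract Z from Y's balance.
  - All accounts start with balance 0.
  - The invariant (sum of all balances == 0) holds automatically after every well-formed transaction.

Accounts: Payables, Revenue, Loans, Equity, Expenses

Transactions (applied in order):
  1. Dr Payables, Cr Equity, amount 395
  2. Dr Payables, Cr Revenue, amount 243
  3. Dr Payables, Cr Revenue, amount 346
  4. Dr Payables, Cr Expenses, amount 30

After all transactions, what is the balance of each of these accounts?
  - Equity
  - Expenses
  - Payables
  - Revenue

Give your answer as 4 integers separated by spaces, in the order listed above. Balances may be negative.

After txn 1 (Dr Payables, Cr Equity, amount 395): Equity=-395 Payables=395
After txn 2 (Dr Payables, Cr Revenue, amount 243): Equity=-395 Payables=638 Revenue=-243
After txn 3 (Dr Payables, Cr Revenue, amount 346): Equity=-395 Payables=984 Revenue=-589
After txn 4 (Dr Payables, Cr Expenses, amount 30): Equity=-395 Expenses=-30 Payables=1014 Revenue=-589

Answer: -395 -30 1014 -589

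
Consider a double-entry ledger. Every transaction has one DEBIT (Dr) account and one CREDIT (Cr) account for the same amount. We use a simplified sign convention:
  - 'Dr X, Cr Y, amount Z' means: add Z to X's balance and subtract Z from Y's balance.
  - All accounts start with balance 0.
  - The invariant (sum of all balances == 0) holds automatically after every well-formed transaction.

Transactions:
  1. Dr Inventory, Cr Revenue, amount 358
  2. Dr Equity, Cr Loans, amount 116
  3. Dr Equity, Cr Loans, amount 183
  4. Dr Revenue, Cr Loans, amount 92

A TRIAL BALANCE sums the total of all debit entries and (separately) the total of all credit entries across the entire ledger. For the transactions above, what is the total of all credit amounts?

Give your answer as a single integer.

Answer: 749

Derivation:
Txn 1: credit+=358
Txn 2: credit+=116
Txn 3: credit+=183
Txn 4: credit+=92
Total credits = 749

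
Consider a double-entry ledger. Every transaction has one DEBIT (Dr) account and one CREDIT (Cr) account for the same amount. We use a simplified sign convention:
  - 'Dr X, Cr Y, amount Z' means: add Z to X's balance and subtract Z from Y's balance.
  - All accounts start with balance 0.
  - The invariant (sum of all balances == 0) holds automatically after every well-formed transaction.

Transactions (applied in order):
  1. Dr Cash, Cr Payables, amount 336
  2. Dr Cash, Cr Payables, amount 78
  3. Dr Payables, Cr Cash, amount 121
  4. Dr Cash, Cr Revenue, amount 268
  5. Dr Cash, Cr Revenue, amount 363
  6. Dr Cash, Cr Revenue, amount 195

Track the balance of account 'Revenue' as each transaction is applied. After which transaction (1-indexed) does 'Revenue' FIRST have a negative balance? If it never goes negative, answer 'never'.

After txn 1: Revenue=0
After txn 2: Revenue=0
After txn 3: Revenue=0
After txn 4: Revenue=-268

Answer: 4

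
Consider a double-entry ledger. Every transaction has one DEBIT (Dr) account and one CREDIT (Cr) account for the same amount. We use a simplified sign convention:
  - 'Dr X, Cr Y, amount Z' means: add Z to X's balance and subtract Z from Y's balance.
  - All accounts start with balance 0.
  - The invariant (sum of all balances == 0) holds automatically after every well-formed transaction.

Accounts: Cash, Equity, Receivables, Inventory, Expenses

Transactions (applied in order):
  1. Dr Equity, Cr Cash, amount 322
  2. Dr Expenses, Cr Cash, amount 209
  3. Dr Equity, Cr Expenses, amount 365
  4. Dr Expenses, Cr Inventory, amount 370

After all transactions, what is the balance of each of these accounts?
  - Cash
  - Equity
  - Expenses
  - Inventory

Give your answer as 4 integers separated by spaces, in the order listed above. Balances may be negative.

Answer: -531 687 214 -370

Derivation:
After txn 1 (Dr Equity, Cr Cash, amount 322): Cash=-322 Equity=322
After txn 2 (Dr Expenses, Cr Cash, amount 209): Cash=-531 Equity=322 Expenses=209
After txn 3 (Dr Equity, Cr Expenses, amount 365): Cash=-531 Equity=687 Expenses=-156
After txn 4 (Dr Expenses, Cr Inventory, amount 370): Cash=-531 Equity=687 Expenses=214 Inventory=-370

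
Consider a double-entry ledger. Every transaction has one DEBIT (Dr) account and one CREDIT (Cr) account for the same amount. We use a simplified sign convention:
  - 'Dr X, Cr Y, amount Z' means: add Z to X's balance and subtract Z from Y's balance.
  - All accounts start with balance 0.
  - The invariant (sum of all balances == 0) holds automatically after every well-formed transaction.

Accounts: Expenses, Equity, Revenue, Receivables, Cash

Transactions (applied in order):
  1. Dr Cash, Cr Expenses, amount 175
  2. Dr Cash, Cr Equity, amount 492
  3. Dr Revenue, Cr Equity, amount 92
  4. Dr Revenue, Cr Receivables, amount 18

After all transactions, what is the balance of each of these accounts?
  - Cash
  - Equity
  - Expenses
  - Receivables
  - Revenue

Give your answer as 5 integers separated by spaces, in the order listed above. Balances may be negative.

After txn 1 (Dr Cash, Cr Expenses, amount 175): Cash=175 Expenses=-175
After txn 2 (Dr Cash, Cr Equity, amount 492): Cash=667 Equity=-492 Expenses=-175
After txn 3 (Dr Revenue, Cr Equity, amount 92): Cash=667 Equity=-584 Expenses=-175 Revenue=92
After txn 4 (Dr Revenue, Cr Receivables, amount 18): Cash=667 Equity=-584 Expenses=-175 Receivables=-18 Revenue=110

Answer: 667 -584 -175 -18 110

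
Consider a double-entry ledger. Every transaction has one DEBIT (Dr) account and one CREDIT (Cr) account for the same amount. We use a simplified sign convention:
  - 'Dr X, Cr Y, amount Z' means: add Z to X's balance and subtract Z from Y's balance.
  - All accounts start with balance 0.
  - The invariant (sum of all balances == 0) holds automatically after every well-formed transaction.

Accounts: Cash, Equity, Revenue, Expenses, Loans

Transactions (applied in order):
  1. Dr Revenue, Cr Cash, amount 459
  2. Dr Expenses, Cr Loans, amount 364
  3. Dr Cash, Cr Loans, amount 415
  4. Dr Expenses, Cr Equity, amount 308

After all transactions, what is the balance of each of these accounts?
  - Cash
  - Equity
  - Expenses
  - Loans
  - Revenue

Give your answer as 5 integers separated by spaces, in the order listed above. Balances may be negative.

After txn 1 (Dr Revenue, Cr Cash, amount 459): Cash=-459 Revenue=459
After txn 2 (Dr Expenses, Cr Loans, amount 364): Cash=-459 Expenses=364 Loans=-364 Revenue=459
After txn 3 (Dr Cash, Cr Loans, amount 415): Cash=-44 Expenses=364 Loans=-779 Revenue=459
After txn 4 (Dr Expenses, Cr Equity, amount 308): Cash=-44 Equity=-308 Expenses=672 Loans=-779 Revenue=459

Answer: -44 -308 672 -779 459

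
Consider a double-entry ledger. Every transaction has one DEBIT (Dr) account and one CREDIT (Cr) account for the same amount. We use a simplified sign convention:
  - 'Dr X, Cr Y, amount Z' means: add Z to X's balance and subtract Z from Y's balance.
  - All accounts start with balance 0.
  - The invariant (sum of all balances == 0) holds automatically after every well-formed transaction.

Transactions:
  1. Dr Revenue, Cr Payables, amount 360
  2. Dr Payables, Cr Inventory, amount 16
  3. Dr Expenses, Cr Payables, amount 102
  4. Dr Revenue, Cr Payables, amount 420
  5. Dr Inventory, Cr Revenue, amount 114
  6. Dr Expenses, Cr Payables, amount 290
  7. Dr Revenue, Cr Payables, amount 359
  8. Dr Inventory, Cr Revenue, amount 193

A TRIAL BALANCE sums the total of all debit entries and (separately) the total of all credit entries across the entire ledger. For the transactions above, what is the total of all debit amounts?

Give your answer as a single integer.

Txn 1: debit+=360
Txn 2: debit+=16
Txn 3: debit+=102
Txn 4: debit+=420
Txn 5: debit+=114
Txn 6: debit+=290
Txn 7: debit+=359
Txn 8: debit+=193
Total debits = 1854

Answer: 1854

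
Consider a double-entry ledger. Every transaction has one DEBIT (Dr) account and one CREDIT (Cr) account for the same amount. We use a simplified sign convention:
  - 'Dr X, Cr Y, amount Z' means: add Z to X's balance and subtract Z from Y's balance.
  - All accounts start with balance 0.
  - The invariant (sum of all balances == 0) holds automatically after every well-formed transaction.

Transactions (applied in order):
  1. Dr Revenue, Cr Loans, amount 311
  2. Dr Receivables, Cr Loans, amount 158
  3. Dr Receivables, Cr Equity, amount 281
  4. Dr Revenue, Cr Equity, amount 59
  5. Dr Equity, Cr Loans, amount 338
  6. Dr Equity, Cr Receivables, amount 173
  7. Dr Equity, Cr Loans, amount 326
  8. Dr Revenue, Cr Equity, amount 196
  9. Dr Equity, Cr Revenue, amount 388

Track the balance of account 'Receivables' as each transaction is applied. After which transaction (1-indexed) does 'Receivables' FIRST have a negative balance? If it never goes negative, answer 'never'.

Answer: never

Derivation:
After txn 1: Receivables=0
After txn 2: Receivables=158
After txn 3: Receivables=439
After txn 4: Receivables=439
After txn 5: Receivables=439
After txn 6: Receivables=266
After txn 7: Receivables=266
After txn 8: Receivables=266
After txn 9: Receivables=266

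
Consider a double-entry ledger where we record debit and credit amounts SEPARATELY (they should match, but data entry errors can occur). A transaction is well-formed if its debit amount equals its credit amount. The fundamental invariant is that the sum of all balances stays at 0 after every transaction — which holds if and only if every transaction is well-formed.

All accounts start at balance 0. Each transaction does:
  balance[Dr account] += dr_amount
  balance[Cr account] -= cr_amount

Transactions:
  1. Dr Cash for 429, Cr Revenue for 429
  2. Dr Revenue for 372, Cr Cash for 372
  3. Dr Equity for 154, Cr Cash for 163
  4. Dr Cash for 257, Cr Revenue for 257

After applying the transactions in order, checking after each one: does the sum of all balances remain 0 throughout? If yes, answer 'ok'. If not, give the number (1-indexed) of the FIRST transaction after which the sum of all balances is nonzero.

After txn 1: dr=429 cr=429 sum_balances=0
After txn 2: dr=372 cr=372 sum_balances=0
After txn 3: dr=154 cr=163 sum_balances=-9
After txn 4: dr=257 cr=257 sum_balances=-9

Answer: 3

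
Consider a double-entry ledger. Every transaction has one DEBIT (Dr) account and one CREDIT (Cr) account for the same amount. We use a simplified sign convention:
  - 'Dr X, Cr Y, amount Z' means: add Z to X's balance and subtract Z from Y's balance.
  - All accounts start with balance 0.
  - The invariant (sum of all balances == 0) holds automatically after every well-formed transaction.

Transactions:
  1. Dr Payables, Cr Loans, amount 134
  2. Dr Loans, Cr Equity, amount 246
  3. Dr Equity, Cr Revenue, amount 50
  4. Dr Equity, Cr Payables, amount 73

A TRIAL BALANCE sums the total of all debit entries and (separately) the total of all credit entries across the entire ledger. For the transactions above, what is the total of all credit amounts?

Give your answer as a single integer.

Txn 1: credit+=134
Txn 2: credit+=246
Txn 3: credit+=50
Txn 4: credit+=73
Total credits = 503

Answer: 503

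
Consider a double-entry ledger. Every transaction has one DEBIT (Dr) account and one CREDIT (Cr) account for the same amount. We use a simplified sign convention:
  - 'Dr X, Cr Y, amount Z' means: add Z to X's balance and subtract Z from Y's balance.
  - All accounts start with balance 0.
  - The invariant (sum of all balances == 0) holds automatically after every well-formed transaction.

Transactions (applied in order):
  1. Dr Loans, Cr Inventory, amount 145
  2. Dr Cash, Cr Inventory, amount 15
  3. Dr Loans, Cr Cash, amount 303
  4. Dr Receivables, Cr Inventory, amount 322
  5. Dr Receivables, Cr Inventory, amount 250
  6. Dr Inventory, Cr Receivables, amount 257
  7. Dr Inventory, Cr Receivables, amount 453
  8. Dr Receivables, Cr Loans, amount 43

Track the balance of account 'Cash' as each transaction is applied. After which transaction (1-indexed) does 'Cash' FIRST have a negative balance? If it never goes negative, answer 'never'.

Answer: 3

Derivation:
After txn 1: Cash=0
After txn 2: Cash=15
After txn 3: Cash=-288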